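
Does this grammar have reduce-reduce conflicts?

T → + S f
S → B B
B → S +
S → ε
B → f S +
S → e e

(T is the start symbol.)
Yes — I8: [B → S + .] vs [B → f S + .]; I12: [S → .] vs [S → B B .]

Augment with T' → T and build the canonical LR(0) collection (I0 = CLOSURE({[T' → . T]}), then GOTO on every symbol after a dot until no new states appear). It has 14 states:
  I0: { [T → . + S f], [T' → . T] }  — shift
  I1: { [B → . S +], [B → . f S +], [S → . B B], [S → . e e], [S → .], [T → + . S f] }  — shift, reduce
  I2: { [T' → T .] }  — accept
  I3: { [B → . S +], [B → . f S +], [S → . B B], [S → . e e], [S → .], [S → B . B] }  — shift, reduce
  I4: { [B → S . +], [T → + S . f] }  — shift
  I5: { [S → e . e] }  — shift
  I6: { [B → . S +], [B → . f S +], [B → f . S +], [S → . B B], [S → . e e], [S → .] }  — shift, reduce
  I7: { [B → S . +], [B → f S . +] }  — shift
  I8: { [B → S + .], [B → f S + .] }  — 2 reduces
  I9: { [S → e e .] }  — reduce
  I10: { [B → S + .] }  — reduce
  I11: { [T → + S f .] }  — reduce
  I12: { [B → . S +], [B → . f S +], [S → . B B], [S → . e e], [S → .], [S → B . B], [S → B B .] }  — shift, 2 reduces
  I13: { [B → S . +] }  — shift

I8 contains complete items [B → S + .], [B → f S + .] — reduce-reduce conflict.
I12 contains complete items [S → .], [S → B B .] — reduce-reduce conflict.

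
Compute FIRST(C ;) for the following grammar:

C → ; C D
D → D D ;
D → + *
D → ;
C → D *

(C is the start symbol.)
FIRST sets of the non-terminals involved (from the grammar, by fixed-point iteration):
  FIRST(C) = { '+', ';' }

To compute FIRST(C ;), process the symbols left to right:
Symbol C is a non-terminal. Add FIRST(C) \ {ε} = { '+', ';' }
C is not nullable (ε ∉ FIRST(C)), so stop here.
FIRST(C ;) = { '+', ';' }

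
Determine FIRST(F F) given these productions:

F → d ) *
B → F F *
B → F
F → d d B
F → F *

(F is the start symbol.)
FIRST sets of the non-terminals involved (from the grammar, by fixed-point iteration):
  FIRST(F) = { 'd' }

To compute FIRST(F F), process the symbols left to right:
Symbol F is a non-terminal. Add FIRST(F) \ {ε} = { 'd' }
F is not nullable (ε ∉ FIRST(F)), so stop here.
FIRST(F F) = { 'd' }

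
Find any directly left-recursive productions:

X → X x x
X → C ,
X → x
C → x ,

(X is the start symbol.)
X → X x x: LEFT RECURSIVE (starts with X)
X → C ,: starts with C
X → x: starts with x
C → x ,: starts with x

The grammar has direct left recursion on: X.

Answer: Yes, X is left-recursive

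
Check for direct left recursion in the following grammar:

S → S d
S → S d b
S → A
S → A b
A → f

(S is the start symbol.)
S → S d: LEFT RECURSIVE (starts with S)
S → S d b: LEFT RECURSIVE (starts with S)
S → A: starts with A
S → A b: starts with A
A → f: starts with f

The grammar has direct left recursion on: S.

Answer: Yes, S is left-recursive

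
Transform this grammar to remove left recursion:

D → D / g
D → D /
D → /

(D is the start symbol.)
D → / D'
D' → / g D'
D' → / D'
D' → ε

D is directly left-recursive. The standard transformation for
  A → A α₁ | ... | A α_m | β₁ | ... | β_n
is
  A  → β₁ A' | ... | β_n A'
  A' → α₁ A' | ... | α_m A' | ε

D → / becomes D → / D'
D → D / g becomes D' → / g D'
D → D / becomes D' → / D'
Add D' → ε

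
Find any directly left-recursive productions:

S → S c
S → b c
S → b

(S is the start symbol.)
Yes, S is left-recursive

Direct left recursion occurs when N → N α for some non-terminal N (the right-hand side begins with the left-hand side itself).

S → S c: LEFT RECURSIVE (starts with S)
S → b c: starts with b
S → b: starts with b

The grammar has direct left recursion on: S.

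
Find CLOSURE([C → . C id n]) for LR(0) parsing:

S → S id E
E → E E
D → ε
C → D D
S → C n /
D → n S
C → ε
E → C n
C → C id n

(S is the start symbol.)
To compute CLOSURE, for each item [A → α.Bβ] where B is a non-terminal, add [B → .γ] for all productions B → γ; repeat for the newly added items until nothing changes.

Start with: [C → . C id n]
  [C → . C id n] has the dot before C: add [C → . D D], [C → .]
  [C → . D D] has the dot before D: add [D → .], [D → . n S]
No further items can be added.

CLOSURE = { [C → . C id n], [C → . D D], [C → .], [D → . n S], [D → .] }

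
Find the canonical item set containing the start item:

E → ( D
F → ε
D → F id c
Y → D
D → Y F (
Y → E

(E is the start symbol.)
{ [E → . ( D], [E' → . E] }

First, augment the grammar with E' → E
I₀ = CLOSURE({ [E' → . E] }):
  [E' → . E] has the dot before E: add [E → . ( D]
No further items can be added.

I₀ = { [E → . ( D], [E' → . E] }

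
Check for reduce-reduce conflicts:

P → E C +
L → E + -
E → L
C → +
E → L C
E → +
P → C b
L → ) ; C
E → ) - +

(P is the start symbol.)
Augment with P' → P and build the canonical LR(0) collection (I0 = CLOSURE({[P' → . P]}), then GOTO on every symbol after a dot until no new states appear). It has 18 states:
  I0: { [C → . +], [E → . ) - +], [E → . +], [E → . L C], [E → . L], [L → . ) ; C], [L → . E + -], [P → . C b], [P → . E C +], [P' → . P] }  — shift
  I1: { [E → ) . - +], [L → ) . ; C] }  — shift
  I2: { [C → + .], [E → + .] }  — 2 reduces
  I3: { [P → C . b] }  — shift
  I4: { [C → . +], [L → E . + -], [P → E . C +] }  — shift
  I5: { [C → . +], [E → L . C], [E → L .] }  — shift, reduce
  I6: { [P' → P .] }  — accept
  I7: { [C → + .] }  — reduce
  I8: { [E → L C .] }  — reduce
  I9: { [C → + .], [L → E + . -] }  — shift, reduce
  I10: { [P → E C . +] }  — shift
  I11: { [P → E C + .] }  — reduce
  I12: { [L → E + - .] }  — reduce
  I13: { [P → C b .] }  — reduce
  I14: { [E → ) - . +] }  — shift
  I15: { [C → . +], [L → ) ; . C] }  — shift
  I16: { [L → ) ; C .] }  — reduce
  I17: { [E → ) - + .] }  — reduce

I2 contains complete items [C → + .], [E → + .] — reduce-reduce conflict.

Answer: Yes — I2: [C → + .] vs [E → + .]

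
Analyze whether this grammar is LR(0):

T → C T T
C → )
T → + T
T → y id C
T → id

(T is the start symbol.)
A grammar is LR(0) if no state in the canonical LR(0) collection has:
  - both a shift item (dot before a terminal) and a complete item (shift-reduce conflict), or
  - two or more complete items (reduce-reduce conflict; the accept item [T' → T .] counts as a complete item here).

Augment with T' → T and build the canonical LR(0) collection (I0 = CLOSURE({[T' → . T]}), then GOTO on every symbol after a dot until no new states appear). It has 12 states:
  I0: { [C → . )], [T → . + T], [T → . C T T], [T → . id], [T → . y id C], [T' → . T] }  — shift
  I1: { [C → ) .] }  — reduce
  I2: { [C → . )], [T → + . T], [T → . + T], [T → . C T T], [T → . id], [T → . y id C] }  — shift
  I3: { [C → . )], [T → . + T], [T → . C T T], [T → . id], [T → . y id C], [T → C . T T] }  — shift
  I4: { [T' → T .] }  — accept
  I5: { [T → id .] }  — reduce
  I6: { [T → y . id C] }  — shift
  I7: { [C → . )], [T → y id . C] }  — shift
  I8: { [T → y id C .] }  — reduce
  I9: { [C → . )], [T → . + T], [T → . C T T], [T → . id], [T → . y id C], [T → C T . T] }  — shift
  I10: { [T → C T T .] }  — reduce
  I11: { [T → + T .] }  — reduce

Every state is either a pure shift/goto state or contains exactly one complete item and nothing to shift — no conflicts. The grammar is LR(0).

Answer: Yes, the grammar is LR(0)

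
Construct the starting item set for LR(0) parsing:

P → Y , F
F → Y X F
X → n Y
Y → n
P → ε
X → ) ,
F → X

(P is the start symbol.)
{ [P → . Y , F], [P → .], [P' → . P], [Y → . n] }

First, augment the grammar with P' → P
I₀ = CLOSURE({ [P' → . P] }):
  [P' → . P] has the dot before P: add [P → . Y , F], [P → .]
  [P → . Y , F] has the dot before Y: add [Y → . n]
No further items can be added.

I₀ = { [P → . Y , F], [P → .], [P' → . P], [Y → . n] }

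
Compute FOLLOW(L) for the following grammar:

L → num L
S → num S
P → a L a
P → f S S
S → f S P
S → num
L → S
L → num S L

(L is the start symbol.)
L is the start symbol, so $ ∈ FOLLOW(L).
In L → num L: L is at the end; this adds FOLLOW(L) to itself — nothing new
In P → a L a: L is followed by a, add FIRST(a) \ {ε} = { 'a' }
In L → num S L: L is at the end; this adds FOLLOW(L) to itself — nothing new

Taking the union: FOLLOW(L) = { $, 'a' }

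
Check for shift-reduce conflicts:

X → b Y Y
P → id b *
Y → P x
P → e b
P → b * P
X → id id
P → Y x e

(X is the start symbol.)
Yes — I14: [P → b * P .] vs [Y → P . x]; I19: [X → b Y Y .] vs [P → Y . x e]

A shift-reduce conflict occurs when an LR(0) state has both:
  - a complete (reduce) item [A → α .] (dot at the end), and
  - a shift item [B → β . c γ] (dot before a terminal).

Augment with X' → X and build the canonical LR(0) collection (I0 = CLOSURE({[X' → . X]}), then GOTO on every symbol after a dot until no new states appear). It has 20 states:
  I0: { [X → . b Y Y], [X → . id id], [X' → . X] }  — shift
  I1: { [X' → X .] }  — accept
  I2: { [P → . Y x e], [P → . b * P], [P → . e b], [P → . id b *], [X → b . Y Y], [Y → . P x] }  — shift
  I3: { [X → id . id] }  — shift
  I4: { [X → id id .] }  — reduce
  I5: { [Y → P . x] }  — shift
  I6: { [P → . Y x e], [P → . b * P], [P → . e b], [P → . id b *], [P → Y . x e], [X → b Y . Y], [Y → . P x] }  — shift
  I7: { [P → b . * P] }  — shift
  I8: { [P → e . b] }  — shift
  I9: { [P → id . b *] }  — shift
  I10: { [P → id b . *] }  — shift
  I11: { [P → id b * .] }  — reduce
  I12: { [P → e b .] }  — reduce
  I13: { [P → . Y x e], [P → . b * P], [P → . e b], [P → . id b *], [P → b * . P], [Y → . P x] }  — shift
  I14: { [P → b * P .], [Y → P . x] }  — shift, reduce
  I15: { [P → Y . x e] }  — shift
  I16: { [P → Y x . e] }  — shift
  I17: { [P → Y x e .] }  — reduce
  I18: { [Y → P x .] }  — reduce
  I19: { [P → Y . x e], [X → b Y Y .] }  — shift, reduce

I14 contains reduce item [P → b * P .] and shift item [Y → P . x] — shift-reduce conflict.
I19 contains reduce item [X → b Y Y .] and shift item [P → Y . x e] — shift-reduce conflict.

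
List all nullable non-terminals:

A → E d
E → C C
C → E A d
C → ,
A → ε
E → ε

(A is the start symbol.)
ε-productions: A → ε, E → ε
So A, E are immediately nullable.
No further non-terminal can be added: every production for the remaining non-terminals contains a terminal or a non-nullable non-terminal.
Nullable = { 'A', 'E' }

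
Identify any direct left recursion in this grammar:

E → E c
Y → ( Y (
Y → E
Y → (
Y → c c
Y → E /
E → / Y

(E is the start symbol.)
Yes, E is left-recursive

E → E c: LEFT RECURSIVE (starts with E)
Y → ( Y (: starts with '('
Y → E: starts with E
Y → (: starts with '('
Y → c c: starts with c
Y → E /: starts with E
E → / Y: starts with '/'

The grammar has direct left recursion on: E.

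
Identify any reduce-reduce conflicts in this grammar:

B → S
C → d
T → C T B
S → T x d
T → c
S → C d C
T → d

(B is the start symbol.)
Yes — I6: [C → d .] vs [T → d .]; I11: [C → d .] vs [T → d .]

A reduce-reduce conflict occurs when an LR(0) state has two complete items [A → α .] and [B → β .] — both call for a reduction, and with no lookahead the parser cannot choose between them.

Augment with B' → B and build the canonical LR(0) collection (I0 = CLOSURE({[B' → . B]}), then GOTO on every symbol after a dot until no new states appear). It has 15 states:
  I0: { [B → . S], [B' → . B], [C → . d], [S → . C d C], [S → . T x d], [T → . C T B], [T → . c], [T → . d] }  — shift
  I1: { [B' → B .] }  — accept
  I2: { [C → . d], [S → C . d C], [T → . C T B], [T → . c], [T → . d], [T → C . T B] }  — shift
  I3: { [B → S .] }  — reduce
  I4: { [S → T . x d] }  — shift
  I5: { [T → c .] }  — reduce
  I6: { [C → d .], [T → d .] }  — 2 reduces
  I7: { [S → T x . d] }  — shift
  I8: { [S → T x d .] }  — reduce
  I9: { [C → . d], [T → . C T B], [T → . c], [T → . d], [T → C . T B] }  — shift
  I10: { [B → . S], [C → . d], [S → . C d C], [S → . T x d], [T → . C T B], [T → . c], [T → . d], [T → C T . B] }  — shift
  I11: { [C → . d], [C → d .], [S → C d . C], [T → d .] }  — shift, 2 reduces
  I12: { [S → C d C .] }  — reduce
  I13: { [C → d .] }  — reduce
  I14: { [T → C T B .] }  — reduce

I6 contains complete items [C → d .], [T → d .] — reduce-reduce conflict.
I11 contains complete items [C → d .], [T → d .] — reduce-reduce conflict.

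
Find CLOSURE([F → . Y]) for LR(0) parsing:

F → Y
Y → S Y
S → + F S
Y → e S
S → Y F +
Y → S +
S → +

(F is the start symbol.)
To compute CLOSURE, for each item [A → α.Bβ] where B is a non-terminal, add [B → .γ] for all productions B → γ; repeat for the newly added items until nothing changes.

Start with: [F → . Y]
  [F → . Y] has the dot before Y: add [Y → . S Y], [Y → . e S], [Y → . S +]
  [Y → . S Y] has the dot before S: add [S → . + F S], [S → . Y F +], [S → . +]
No further items can be added.

CLOSURE = { [F → . Y], [S → . + F S], [S → . +], [S → . Y F +], [Y → . S +], [Y → . S Y], [Y → . e S] }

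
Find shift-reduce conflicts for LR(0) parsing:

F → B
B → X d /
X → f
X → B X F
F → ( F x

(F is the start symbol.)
Yes — I2: [F → B .] vs [X → . f]

Augment with F' → F and build the canonical LR(0) collection (I0 = CLOSURE({[F' → . F]}), then GOTO on every symbol after a dot until no new states appear). It has 13 states:
  I0: { [B → . X d /], [F → . ( F x], [F → . B], [F' → . F], [X → . B X F], [X → . f] }  — shift
  I1: { [B → . X d /], [F → ( . F x], [F → . ( F x], [F → . B], [X → . B X F], [X → . f] }  — shift
  I2: { [B → . X d /], [F → B .], [X → . B X F], [X → . f], [X → B . X F] }  — shift, reduce
  I3: { [F' → F .] }  — accept
  I4: { [B → X . d /] }  — shift
  I5: { [X → f .] }  — reduce
  I6: { [B → X d . /] }  — shift
  I7: { [B → X d / .] }  — reduce
  I8: { [B → . X d /], [X → . B X F], [X → . f], [X → B . X F] }  — shift
  I9: { [B → . X d /], [B → X . d /], [F → . ( F x], [F → . B], [X → . B X F], [X → . f], [X → B X . F] }  — shift
  I10: { [X → B X F .] }  — reduce
  I11: { [F → ( F . x] }  — shift
  I12: { [F → ( F x .] }  — reduce

I2 contains reduce item [F → B .] and shift item [X → . f] — shift-reduce conflict.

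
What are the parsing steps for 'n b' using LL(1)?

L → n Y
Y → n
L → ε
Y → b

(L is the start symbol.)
LL(1) parsing maintains a stack (initially the start symbol over $) and the input. At each step: if the stack top is a terminal, match it against the current input token; if it is a non-terminal N, replace it with the RHS of M[N, lookahead] (the unique production whose predict set contains the lookahead).

Stack is shown with the top on the left.

Stack  Input  Action
--------------------
L $    n b $  output L → n Y
n Y $  n b $  match 'n'
Y $    b $    output Y → b
b $    b $    match 'b'
$      $      accept

The string is accepted.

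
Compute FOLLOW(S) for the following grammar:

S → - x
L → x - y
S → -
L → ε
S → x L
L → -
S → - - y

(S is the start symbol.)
To compute FOLLOW(S), find every occurrence of S on a right-hand side N → α S β: add FIRST(β) \ {ε}, and if β is empty or nullable also add FOLLOW(N). Iterate to a fixed point.

S is the start symbol, so $ ∈ FOLLOW(S).
S does not occur on any right-hand side.

Taking the union: FOLLOW(S) = { $ }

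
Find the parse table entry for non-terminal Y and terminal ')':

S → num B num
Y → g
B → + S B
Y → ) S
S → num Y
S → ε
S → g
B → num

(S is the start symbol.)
Y → ) S

To find M[Y, ')'], we find productions for Y where ')' is in the predict set (PREDICT(N → α) = (FIRST(α) \ {ε}) ∪ (FOLLOW(N) if α ⇒* ε)).

Y → g: PREDICT = { 'g' }
Y → ) S: PREDICT = { ')' }
  ')' is in predict set, so this production goes in M[Y, ')']

M[Y, ')'] = Y → ) S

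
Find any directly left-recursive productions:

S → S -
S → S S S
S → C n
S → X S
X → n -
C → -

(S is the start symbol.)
Yes, S is left-recursive

Direct left recursion occurs when N → N α for some non-terminal N (the right-hand side begins with the left-hand side itself).

S → S -: LEFT RECURSIVE (starts with S)
S → S S S: LEFT RECURSIVE (starts with S)
S → C n: starts with C
S → X S: starts with X
X → n -: starts with n
C → -: starts with '-'

The grammar has direct left recursion on: S.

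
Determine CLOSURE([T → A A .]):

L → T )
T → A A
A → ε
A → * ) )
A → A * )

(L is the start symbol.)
Start with: [T → A A .]
The dot is at the end, so nothing is added.

CLOSURE = { [T → A A .] }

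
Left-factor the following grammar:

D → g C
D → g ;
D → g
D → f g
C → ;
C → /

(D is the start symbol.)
Left-factoring transforms A → αβ₁ | αβ₂ into A → αA' and A' → β₁ | β₂
(α is the longest common prefix among the alternatives). Repeat until
no nonterminal has two alternatives with a common prefix.

Round 1: D has alternatives sharing prefix 'g'. Introduce D': D → g D'
  Add: D' → C
  Add: D' → ;
  Add: D' → ε

No remaining common prefixes — done.

Resulting grammar:
D → g D'
D' → C
D' → ;
D' → ε
D → f g
C → ;
C → /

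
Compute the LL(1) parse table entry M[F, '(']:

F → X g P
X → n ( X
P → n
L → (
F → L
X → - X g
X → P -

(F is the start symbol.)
To find M[F, '('], we find productions for F where '(' is in the predict set (PREDICT(N → α) = (FIRST(α) \ {ε}) ∪ (FOLLOW(N) if α ⇒* ε)).

Relevant sets:
  FIRST(X) = { '-', 'n' }
  FIRST(L) = { '(' }

F → X g P: PREDICT = { '-', 'n' }
F → L: PREDICT = { '(' }
  '(' is in predict set, so this production goes in M[F, '(']

M[F, '('] = F → L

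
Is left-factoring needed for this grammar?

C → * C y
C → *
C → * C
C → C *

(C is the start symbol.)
Left-factoring is needed when two productions for the same non-terminal
share a common prefix on the right-hand side.

Productions for C:
  C → * C y
  C → *
  C → * C
  C → C *

Found common prefix '*' in productions for C

Answer: Yes, C has productions with common prefix '*'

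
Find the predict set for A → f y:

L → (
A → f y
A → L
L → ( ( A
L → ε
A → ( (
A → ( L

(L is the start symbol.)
{ 'f' }

PREDICT(A → f y) = (FIRST(RHS) \ {ε}) ∪ (FOLLOW(A) if ε ∈ FIRST(RHS), i.e. RHS ⇒* ε)
FIRST(f y) = { 'f' }
ε ∉ FIRST(f y), so FOLLOW(A) is not added.
PREDICT(A → f y) = { 'f' }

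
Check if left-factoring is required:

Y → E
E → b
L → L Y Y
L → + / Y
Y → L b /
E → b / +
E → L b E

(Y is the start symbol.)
Yes, E has productions with common prefix 'b'

Left-factoring is needed when two productions for the same non-terminal
share a common prefix on the right-hand side.

Productions for Y:
  Y → E
  Y → L b /
Productions for E:
  E → b
  E → b / +
  E → L b E
Productions for L:
  L → L Y Y
  L → + / Y

Found common prefix 'b' in productions for E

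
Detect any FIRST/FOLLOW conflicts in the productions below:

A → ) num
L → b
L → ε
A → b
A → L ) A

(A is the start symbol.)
No FIRST/FOLLOW conflicts.

A FIRST/FOLLOW conflict occurs when a non-terminal N has a nullable alternative N → β (β ⇒* ε) and another alternative N → α with FIRST(α) ∩ FOLLOW(N) ≠ ∅: on such a lookahead the parser cannot decide between expanding α and letting N vanish via β.

Nullable non-terminals: L.

L: nullable alternative(s) L → ε; FOLLOW(L) = { ')' }
  L → b: FIRST \ {ε} = { 'b' } — disjoint from FOLLOW(L)
  L → ε: FIRST \ {ε} = { } — this is the only nullable alternative, skip

A has no nullable alternative, so no FIRST/FOLLOW check is needed there.

No FIRST/FOLLOW conflicts found.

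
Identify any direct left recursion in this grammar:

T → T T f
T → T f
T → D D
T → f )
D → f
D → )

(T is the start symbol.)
Yes, T is left-recursive

Direct left recursion occurs when N → N α for some non-terminal N (the right-hand side begins with the left-hand side itself).

T → T T f: LEFT RECURSIVE (starts with T)
T → T f: LEFT RECURSIVE (starts with T)
T → D D: starts with D
T → f ): starts with f
D → f: starts with f
D → ): starts with ')'

The grammar has direct left recursion on: T.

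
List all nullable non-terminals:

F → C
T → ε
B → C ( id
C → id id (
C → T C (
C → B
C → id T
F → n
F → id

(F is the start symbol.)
ε-productions: T → ε
So T is immediately nullable.
No further non-terminal can be added: every production for the remaining non-terminals contains a terminal or a non-nullable non-terminal.
Nullable = { 'T' }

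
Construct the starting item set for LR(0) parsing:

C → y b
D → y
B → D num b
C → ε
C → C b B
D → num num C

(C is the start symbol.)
{ [C → . C b B], [C → . y b], [C → .], [C' → . C] }

First, augment the grammar with C' → C
I₀ = CLOSURE({ [C' → . C] }):
  [C' → . C] has the dot before C: add [C → . y b], [C → .], [C → . C b B]
No further items can be added.

I₀ = { [C → . C b B], [C → . y b], [C → .], [C' → . C] }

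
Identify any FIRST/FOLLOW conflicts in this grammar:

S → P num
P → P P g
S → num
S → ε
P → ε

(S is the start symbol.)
A FIRST/FOLLOW conflict occurs when a non-terminal N has a nullable alternative N → β (β ⇒* ε) and another alternative N → α with FIRST(α) ∩ FOLLOW(N) ≠ ∅: on such a lookahead the parser cannot decide between expanding α and letting N vanish via β.

Nullable non-terminals: P, S.
FIRST sets used below: FIRST(P) = { 'g', ε }

P: nullable alternative(s) P → ε; FOLLOW(P) = { 'g', 'num' }
  P → P P g: FIRST \ {ε} = { 'g' } — overlaps FOLLOW(P) on { 'g' }: CONFLICT
  P → ε: FIRST \ {ε} = { } — this is the only nullable alternative, skip

S: nullable alternative(s) S → ε; FOLLOW(S) = { $ }
  S → P num: FIRST \ {ε} = { 'g', 'num' } — disjoint from FOLLOW(S)
  S → num: FIRST \ {ε} = { 'num' } — disjoint from FOLLOW(S)
  S → ε: FIRST \ {ε} = { } — this is the only nullable alternative, skip

So the grammar has 1 FIRST/FOLLOW conflict (marked CONFLICT above).

Answer: Yes. P → P P g with FOLLOW(P) on { 'g' }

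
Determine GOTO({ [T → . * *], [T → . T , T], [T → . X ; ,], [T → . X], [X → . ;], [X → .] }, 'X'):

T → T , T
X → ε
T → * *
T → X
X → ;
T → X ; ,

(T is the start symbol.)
GOTO(I, 'X') = CLOSURE({ [A → αX.β] : [A → α.Xβ] ∈ I, X = 'X' })

Items with dot before 'X', with the dot advanced:
  [T → . X] → [T → X .]
  [T → . X ; ,] → [T → X . ; ,]
Closure adds nothing (no advanced item has the dot before a non-terminal).

GOTO = { [T → X . ; ,], [T → X .] }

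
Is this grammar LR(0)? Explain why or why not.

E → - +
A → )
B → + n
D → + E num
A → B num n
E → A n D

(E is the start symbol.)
Yes, the grammar is LR(0)

Augment with E' → E and build the canonical LR(0) collection (I0 = CLOSURE({[E' → . E]}), then GOTO on every symbol after a dot until no new states appear). It has 16 states:
  I0: { [A → . )], [A → . B num n], [B → . + n], [E → . - +], [E → . A n D], [E' → . E] }  — shift
  I1: { [A → ) .] }  — reduce
  I2: { [B → + . n] }  — shift
  I3: { [E → - . +] }  — shift
  I4: { [E → A . n D] }  — shift
  I5: { [A → B . num n] }  — shift
  I6: { [E' → E .] }  — accept
  I7: { [A → B num . n] }  — shift
  I8: { [A → B num n .] }  — reduce
  I9: { [D → . + E num], [E → A n . D] }  — shift
  I10: { [A → . )], [A → . B num n], [B → . + n], [D → + . E num], [E → . - +], [E → . A n D] }  — shift
  I11: { [E → A n D .] }  — reduce
  I12: { [D → + E . num] }  — shift
  I13: { [D → + E num .] }  — reduce
  I14: { [E → - + .] }  — reduce
  I15: { [B → + n .] }  — reduce

Every state is either a pure shift/goto state or contains exactly one complete item and nothing to shift — no conflicts. The grammar is LR(0).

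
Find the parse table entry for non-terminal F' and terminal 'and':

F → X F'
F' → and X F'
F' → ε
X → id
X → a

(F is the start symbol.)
To find M[F', 'and'], we find productions for F' where 'and' is in the predict set (PREDICT(N → α) = (FIRST(α) \ {ε}) ∪ (FOLLOW(N) if α ⇒* ε)).

Relevant sets:
  FOLLOW(F') = { $ }

F' → and X F': PREDICT = { 'and' }
  'and' is in predict set, so this production goes in M[F', 'and']
F' → ε: PREDICT = { $ }

M[F', 'and'] = F' → and X F'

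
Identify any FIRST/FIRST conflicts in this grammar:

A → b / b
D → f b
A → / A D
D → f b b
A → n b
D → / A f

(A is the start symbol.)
Yes. D → f b / D → f b b on { 'f' }

Productions for A:
  A → b / b: FIRST = { 'b' }
  A → / A D: FIRST = { '/' }
  A → n b: FIRST = { 'n' }
Productions for D:
  D → f b: FIRST = { 'f' }
  D → f b b: FIRST = { 'f' }
  D → / A f: FIRST = { '/' }

Conflict for D: D → f b and D → f b b
  Overlap: { 'f' }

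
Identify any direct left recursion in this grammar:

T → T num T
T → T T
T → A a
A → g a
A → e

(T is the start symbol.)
Yes, T is left-recursive

T → T num T: LEFT RECURSIVE (starts with T)
T → T T: LEFT RECURSIVE (starts with T)
T → A a: starts with A
A → g a: starts with g
A → e: starts with e

The grammar has direct left recursion on: T.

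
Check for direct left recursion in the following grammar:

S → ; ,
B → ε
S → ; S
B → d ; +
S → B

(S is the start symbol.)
No direct left recursion

S → ; ,: starts with ';'
B → ε: starts with ε
S → ; S: starts with ';'
B → d ; +: starts with d
S → B: starts with B

No direct left recursion found.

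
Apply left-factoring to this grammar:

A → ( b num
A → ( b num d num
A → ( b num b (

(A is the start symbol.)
A → ( b num A'
A' → ε
A' → d num
A' → b (

Left-factoring transforms A → αβ₁ | αβ₂ into A → αA' and A' → β₁ | β₂
(α is the longest common prefix among the alternatives). Repeat until
no nonterminal has two alternatives with a common prefix.

Round 1: A has alternatives sharing prefix '( b num'. Introduce A': A → ( b num A'
  Add: A' → ε
  Add: A' → d num
  Add: A' → b (

No remaining common prefixes — done.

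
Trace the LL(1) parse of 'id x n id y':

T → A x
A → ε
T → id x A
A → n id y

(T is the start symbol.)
Stack is shown with the top on the left.

Stack     Input          Action
-------------------------------
T $       id x n id y $  output T → id x A
id x A $  id x n id y $  match 'id'
x A $     x n id y $     match 'x'
A $       n id y $       output A → n id y
n id y $  n id y $       match 'n'
id y $    id y $         match 'id'
y $       y $            match 'y'
$         $              accept

The string is accepted.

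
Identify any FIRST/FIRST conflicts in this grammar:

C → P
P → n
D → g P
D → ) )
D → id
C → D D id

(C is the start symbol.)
No FIRST/FIRST conflicts.

A FIRST/FIRST conflict occurs when two productions N → α and N → β for the same non-terminal have FIRST(α) ∩ FIRST(β) ≠ ∅ (with ε ∈ FIRST of a nullable right-hand side, so two nullable alternatives also conflict).

FIRST sets of the non-terminals at (or reachable through a nullable prefix from) the front of some alternative:
  FIRST(P) = { 'n' }
  FIRST(D) = { ')', 'g', 'id' }

Productions for C:
  C → P: FIRST = { 'n' }
  C → D D id: FIRST = { ')', 'g', 'id' }
Productions for D:
  D → g P: FIRST = { 'g' }
  D → ) ): FIRST = { ')' }
  D → id: FIRST = { 'id' }
P has only one production, so no FIRST/FIRST conflict is possible there.

All alternatives of each non-terminal have pairwise disjoint FIRST sets.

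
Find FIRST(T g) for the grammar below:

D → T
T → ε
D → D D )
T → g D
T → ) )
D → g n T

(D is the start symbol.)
FIRST sets of the non-terminals involved (from the grammar, by fixed-point iteration):
  FIRST(T) = { ')', 'g', ε }

To compute FIRST(T g), process the symbols left to right:
Symbol T is a non-terminal. Add FIRST(T) \ {ε} = { ')', 'g' }
T is nullable (ε ∈ FIRST(T)), continue to the next symbol.
Symbol g is a terminal. Add 'g' and stop.
FIRST(T g) = { ')', 'g' }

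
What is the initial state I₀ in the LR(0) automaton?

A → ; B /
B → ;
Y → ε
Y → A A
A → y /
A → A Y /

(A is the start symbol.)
{ [A → . ; B /], [A → . A Y /], [A → . y /], [A' → . A] }

First, augment the grammar with A' → A
I₀ = CLOSURE({ [A' → . A] }):
  [A' → . A] has the dot before A: add [A → . ; B /], [A → . y /], [A → . A Y /]
No further items can be added.

I₀ = { [A → . ; B /], [A → . A Y /], [A → . y /], [A' → . A] }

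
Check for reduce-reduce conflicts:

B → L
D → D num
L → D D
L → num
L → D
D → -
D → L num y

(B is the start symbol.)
Yes — I8: [L → D .] vs [L → D D .]; I10: [D → D num .] vs [L → num .]

A reduce-reduce conflict occurs when an LR(0) state has two complete items [A → α .] and [B → β .] — both call for a reduction, and with no lookahead the parser cannot choose between them.

Augment with B' → B and build the canonical LR(0) collection (I0 = CLOSURE({[B' → . B]}), then GOTO on every symbol after a dot until no new states appear). It has 11 states:
  I0: { [B → . L], [B' → . B], [D → . -], [D → . D num], [D → . L num y], [L → . D D], [L → . D], [L → . num] }  — shift
  I1: { [D → - .] }  — reduce
  I2: { [B' → B .] }  — accept
  I3: { [D → . -], [D → . D num], [D → . L num y], [D → D . num], [L → . D D], [L → . D], [L → . num], [L → D . D], [L → D .] }  — shift, reduce
  I4: { [B → L .], [D → L . num y] }  — shift, reduce
  I5: { [L → num .] }  — reduce
  I6: { [D → L num . y] }  — shift
  I7: { [D → L num y .] }  — reduce
  I8: { [D → . -], [D → . D num], [D → . L num y], [D → D . num], [L → . D D], [L → . D], [L → . num], [L → D . D], [L → D .], [L → D D .] }  — shift, 2 reduces
  I9: { [D → L . num y] }  — shift
  I10: { [D → D num .], [L → num .] }  — 2 reduces

I8 contains complete items [L → D .], [L → D D .] — reduce-reduce conflict.
I10 contains complete items [D → D num .], [L → num .] — reduce-reduce conflict.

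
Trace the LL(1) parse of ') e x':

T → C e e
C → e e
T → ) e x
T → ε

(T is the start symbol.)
LL(1) parsing maintains a stack (initially the start symbol over $) and the input. At each step: if the stack top is a terminal, match it against the current input token; if it is a non-terminal N, replace it with the RHS of M[N, lookahead] (the unique production whose predict set contains the lookahead).

Stack is shown with the top on the left.

Stack    Input    Action
------------------------
T $      ) e x $  output T → ) e x
) e x $  ) e x $  match ')'
e x $    e x $    match 'e'
x $      x $      match 'x'
$        $        accept

The string is accepted.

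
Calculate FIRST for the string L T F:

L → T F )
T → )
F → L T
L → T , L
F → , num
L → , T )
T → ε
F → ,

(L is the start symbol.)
{ ')', ',' }

FIRST sets of the non-terminals involved (from the grammar, by fixed-point iteration):
  FIRST(L) = { ')', ',' }

To compute FIRST(L T F), process the symbols left to right:
Symbol L is a non-terminal. Add FIRST(L) \ {ε} = { ')', ',' }
L is not nullable (ε ∉ FIRST(L)), so stop here.
FIRST(L T F) = { ')', ',' }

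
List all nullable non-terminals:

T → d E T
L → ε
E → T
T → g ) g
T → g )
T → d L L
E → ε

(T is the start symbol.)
{ 'E', 'L' }

A non-terminal is nullable if it can derive ε (the empty string): either it has an ε-production, or it has a production whose right-hand side consists entirely of nullable non-terminals.

ε-productions: L → ε, E → ε
So L, E are immediately nullable.
No further non-terminal can be added: every production for the remaining non-terminals contains a terminal or a non-nullable non-terminal.
Nullable = { 'E', 'L' }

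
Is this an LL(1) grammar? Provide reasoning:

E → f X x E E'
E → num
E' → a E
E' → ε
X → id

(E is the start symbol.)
No. Predict set conflict for E': { 'a' }

A grammar is LL(1) if for each non-terminal N with multiple productions, the predict sets of those productions are pairwise disjoint, where PREDICT(N → α) = (FIRST(α) \ {ε}) ∪ (FOLLOW(N) if α ⇒* ε).

Relevant sets:
  FOLLOW(E') = { $, 'a' }

For E:
  PREDICT(E → f X x E E') = { 'f' }
  PREDICT(E → num) = { 'num' }
For E':
  PREDICT(E' → a E) = { 'a' }
  PREDICT(E' → ε) = { $, 'a' }
X has a single production, so nothing to check there.

Conflict found: Predict set conflict for E': { 'a' }
The grammar is NOT LL(1).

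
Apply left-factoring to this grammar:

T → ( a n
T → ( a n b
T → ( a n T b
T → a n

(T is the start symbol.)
Left-factoring transforms A → αβ₁ | αβ₂ into A → αA' and A' → β₁ | β₂
(α is the longest common prefix among the alternatives). Repeat until
no nonterminal has two alternatives with a common prefix.

Round 1: T has alternatives sharing prefix '( a n'. Introduce T': T → ( a n T'
  Add: T' → ε
  Add: T' → b
  Add: T' → T b

No remaining common prefixes — done.

Resulting grammar:
T → ( a n T'
T' → ε
T' → b
T' → T b
T → a n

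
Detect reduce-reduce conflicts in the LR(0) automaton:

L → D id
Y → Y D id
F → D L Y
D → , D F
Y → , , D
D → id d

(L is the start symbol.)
No reduce-reduce conflicts

A reduce-reduce conflict occurs when an LR(0) state has two complete items [A → α .] and [B → β .] — both call for a reduction, and with no lookahead the parser cannot choose between them.

Augment with L' → L and build the canonical LR(0) collection (I0 = CLOSURE({[L' → . L]}), then GOTO on every symbol after a dot until no new states appear). It has 17 states:
  I0: { [D → . , D F], [D → . id d], [L → . D id], [L' → . L] }  — shift
  I1: { [D → , . D F], [D → . , D F], [D → . id d] }  — shift
  I2: { [L → D . id] }  — shift
  I3: { [L' → L .] }  — accept
  I4: { [D → id . d] }  — shift
  I5: { [D → id d .] }  — reduce
  I6: { [L → D id .] }  — reduce
  I7: { [D → , D . F], [D → . , D F], [D → . id d], [F → . D L Y] }  — shift
  I8: { [D → . , D F], [D → . id d], [F → D . L Y], [L → . D id] }  — shift
  I9: { [D → , D F .] }  — reduce
  I10: { [F → D L . Y], [Y → . , , D], [Y → . Y D id] }  — shift
  I11: { [Y → , . , D] }  — shift
  I12: { [D → . , D F], [D → . id d], [F → D L Y .], [Y → Y . D id] }  — shift, reduce
  I13: { [Y → Y D . id] }  — shift
  I14: { [Y → Y D id .] }  — reduce
  I15: { [D → . , D F], [D → . id d], [Y → , , . D] }  — shift
  I16: { [Y → , , D .] }  — reduce

No state contains more than one complete item.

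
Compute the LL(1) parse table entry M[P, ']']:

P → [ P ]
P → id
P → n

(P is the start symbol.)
To find M[P, ']'], we find productions for P where ']' is in the predict set (PREDICT(N → α) = (FIRST(α) \ {ε}) ∪ (FOLLOW(N) if α ⇒* ε)).

P → [ P ]: PREDICT = { '[' }
P → id: PREDICT = { 'id' }
P → n: PREDICT = { 'n' }

M[P, ']'] is empty (no production applies)

Answer: Empty (error entry)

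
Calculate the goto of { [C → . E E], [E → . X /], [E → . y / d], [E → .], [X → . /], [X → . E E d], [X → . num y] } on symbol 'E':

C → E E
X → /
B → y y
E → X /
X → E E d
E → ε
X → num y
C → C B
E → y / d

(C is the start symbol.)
{ [C → E . E], [E → . X /], [E → . y / d], [E → .], [X → . /], [X → . E E d], [X → . num y], [X → E . E d] }

GOTO(I, 'E') = CLOSURE({ [A → αX.β] : [A → α.Xβ] ∈ I, X = 'E' })

Items with dot before 'E', with the dot advanced:
  [C → . E E] → [C → E . E]
  [X → . E E d] → [X → E . E d]
Closure of the advanced items:
  [C → E . E] has the dot before E: add [E → . X /], [E → .], [E → . y / d]
  [E → . X /] has the dot before X: add [X → . /], [X → . E E d], [X → . num y]

GOTO = { [C → E . E], [E → . X /], [E → . y / d], [E → .], [X → . /], [X → . E E d], [X → . num y], [X → E . E d] }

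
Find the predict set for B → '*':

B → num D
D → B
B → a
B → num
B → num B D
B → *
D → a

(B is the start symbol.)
PREDICT(B → '*') = (FIRST(RHS) \ {ε}) ∪ (FOLLOW(B) if ε ∈ FIRST(RHS), i.e. RHS ⇒* ε)
FIRST('*') = { '*' }
ε ∉ FIRST('*'), so FOLLOW(B) is not added.
PREDICT(B → '*') = { '*' }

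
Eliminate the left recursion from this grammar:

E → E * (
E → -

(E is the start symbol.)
E is directly left-recursive. The standard transformation for
  A → A α₁ | ... | A α_m | β₁ | ... | β_n
is
  A  → β₁ A' | ... | β_n A'
  A' → α₁ A' | ... | α_m A' | ε

E → - becomes E → - E'
E → E * ( becomes E' → * ( E'
Add E' → ε

Resulting grammar:
E → - E'
E' → * ( E'
E' → ε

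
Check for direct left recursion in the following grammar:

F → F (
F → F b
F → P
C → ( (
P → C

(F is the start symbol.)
Yes, F is left-recursive

Direct left recursion occurs when N → N α for some non-terminal N (the right-hand side begins with the left-hand side itself).

F → F (: LEFT RECURSIVE (starts with F)
F → F b: LEFT RECURSIVE (starts with F)
F → P: starts with P
C → ( (: starts with '('
P → C: starts with C

The grammar has direct left recursion on: F.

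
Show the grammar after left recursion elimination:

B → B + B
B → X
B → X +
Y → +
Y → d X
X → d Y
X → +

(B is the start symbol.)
B → X B'
B → X + B'
B' → + B B'
B' → ε
Y → +
Y → d X
X → d Y
X → +

B is directly left-recursive. The standard transformation for
  A → A α₁ | ... | A α_m | β₁ | ... | β_n
is
  A  → β₁ A' | ... | β_n A'
  A' → α₁ A' | ... | α_m A' | ε

B → X becomes B → X B'
B → X + becomes B → X + B'
B → B + B becomes B' → + B B'
Add B' → ε

Productions for other non-terminals are unchanged:
  Y → +
  Y → d X
  X → d Y
  X → +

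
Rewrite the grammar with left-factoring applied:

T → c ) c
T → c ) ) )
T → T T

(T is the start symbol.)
Left-factoring transforms A → αβ₁ | αβ₂ into A → αA' and A' → β₁ | β₂
(α is the longest common prefix among the alternatives). Repeat until
no nonterminal has two alternatives with a common prefix.

Round 1: T has alternatives sharing prefix 'c )'. Introduce T': T → c ) T'
  Add: T' → c
  Add: T' → ) )

No remaining common prefixes — done.

Resulting grammar:
T → c ) T'
T' → c
T' → ) )
T → T T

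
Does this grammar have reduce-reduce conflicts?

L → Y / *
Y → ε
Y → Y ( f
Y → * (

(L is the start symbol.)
A reduce-reduce conflict occurs when an LR(0) state has two complete items [A → α .] and [B → β .] — both call for a reduction, and with no lookahead the parser cannot choose between them.

Augment with L' → L and build the canonical LR(0) collection (I0 = CLOSURE({[L' → . L]}), then GOTO on every symbol after a dot until no new states appear). It has 9 states:
  I0: { [L → . Y / *], [L' → . L], [Y → . * (], [Y → . Y ( f], [Y → .] }  — shift, reduce
  I1: { [Y → * . (] }  — shift
  I2: { [L' → L .] }  — accept
  I3: { [L → Y . / *], [Y → Y . ( f] }  — shift
  I4: { [Y → Y ( . f] }  — shift
  I5: { [L → Y / . *] }  — shift
  I6: { [L → Y / * .] }  — reduce
  I7: { [Y → Y ( f .] }  — reduce
  I8: { [Y → * ( .] }  — reduce

No state contains more than one complete item.

Answer: No reduce-reduce conflicts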